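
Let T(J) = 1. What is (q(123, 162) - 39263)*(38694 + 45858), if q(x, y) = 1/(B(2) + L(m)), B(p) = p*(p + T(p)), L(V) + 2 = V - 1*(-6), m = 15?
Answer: -82994044848/25 ≈ -3.3198e+9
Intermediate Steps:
L(V) = 4 + V (L(V) = -2 + (V - 1*(-6)) = -2 + (V + 6) = -2 + (6 + V) = 4 + V)
B(p) = p*(1 + p) (B(p) = p*(p + 1) = p*(1 + p))
q(x, y) = 1/25 (q(x, y) = 1/(2*(1 + 2) + (4 + 15)) = 1/(2*3 + 19) = 1/(6 + 19) = 1/25)
(q(123, 162) - 39263)*(38694 + 45858) = (1/25 - 39263)*(38694 + 45858) = -981574/25*84552 = -82994044848/25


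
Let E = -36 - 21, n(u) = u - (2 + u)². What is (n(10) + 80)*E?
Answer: 3078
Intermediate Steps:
E = -57
(n(10) + 80)*E = ((10 - (2 + 10)²) + 80)*(-57) = ((10 - 1*12²) + 80)*(-57) = ((10 - 1*144) + 80)*(-57) = ((10 - 144) + 80)*(-57) = (-134 + 80)*(-57) = -54*(-57) = 3078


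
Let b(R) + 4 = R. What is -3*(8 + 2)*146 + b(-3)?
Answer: -4387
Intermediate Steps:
b(R) = -4 + R
-3*(8 + 2)*146 + b(-3) = -3*(8 + 2)*146 + (-4 - 3) = -3*10*146 - 7 = -30*146 - 7 = -4380 - 7 = -4387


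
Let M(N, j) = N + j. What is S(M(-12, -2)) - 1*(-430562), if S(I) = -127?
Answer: 430435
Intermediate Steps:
S(M(-12, -2)) - 1*(-430562) = -127 - 1*(-430562) = -127 + 430562 = 430435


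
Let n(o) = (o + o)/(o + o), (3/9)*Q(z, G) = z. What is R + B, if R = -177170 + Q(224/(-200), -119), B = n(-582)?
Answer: -4429309/25 ≈ -1.7717e+5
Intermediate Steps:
Q(z, G) = 3*z
n(o) = 1 (n(o) = (2*o)/((2*o)) = (2*o)*(1/(2*o)) = 1)
B = 1
R = -4429334/25 (R = -177170 + 3*(224/(-200)) = -177170 + 3*(224*(-1/200)) = -177170 + 3*(-28/25) = -177170 - 84/25 = -4429334/25 ≈ -1.7717e+5)
R + B = -4429334/25 + 1 = -4429309/25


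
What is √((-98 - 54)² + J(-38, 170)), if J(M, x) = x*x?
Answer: 2*√13001 ≈ 228.04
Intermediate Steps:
J(M, x) = x²
√((-98 - 54)² + J(-38, 170)) = √((-98 - 54)² + 170²) = √((-152)² + 28900) = √(23104 + 28900) = √52004 = 2*√13001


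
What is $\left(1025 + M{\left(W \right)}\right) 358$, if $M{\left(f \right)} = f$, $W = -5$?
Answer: $365160$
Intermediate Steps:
$\left(1025 + M{\left(W \right)}\right) 358 = \left(1025 - 5\right) 358 = 1020 \cdot 358 = 365160$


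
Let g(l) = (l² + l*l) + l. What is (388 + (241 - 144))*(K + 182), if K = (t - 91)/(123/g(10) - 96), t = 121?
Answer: 588536830/6679 ≈ 88118.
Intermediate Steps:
g(l) = l + 2*l² (g(l) = (l² + l²) + l = 2*l² + l = l + 2*l²)
K = -2100/6679 (K = (121 - 91)/(123/((10*(1 + 2*10))) - 96) = 30/(123/((10*(1 + 20))) - 96) = 30/(123/((10*21)) - 96) = 30/(123/210 - 96) = 30/(123*(1/210) - 96) = 30/(41/70 - 96) = 30/(-6679/70) = 30*(-70/6679) = -2100/6679 ≈ -0.31442)
(388 + (241 - 144))*(K + 182) = (388 + (241 - 144))*(-2100/6679 + 182) = (388 + 97)*(1213478/6679) = 485*(1213478/6679) = 588536830/6679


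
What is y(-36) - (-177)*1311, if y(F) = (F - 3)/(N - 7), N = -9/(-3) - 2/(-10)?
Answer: 4409088/19 ≈ 2.3206e+5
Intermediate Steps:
N = 16/5 (N = -9*(-⅓) - 2*(-⅒) = 3 + ⅕ = 16/5 ≈ 3.2000)
y(F) = 15/19 - 5*F/19 (y(F) = (F - 3)/(16/5 - 7) = (-3 + F)/(-19/5) = (-3 + F)*(-5/19) = 15/19 - 5*F/19)
y(-36) - (-177)*1311 = (15/19 - 5/19*(-36)) - (-177)*1311 = (15/19 + 180/19) - 177*(-1311) = 195/19 + 232047 = 4409088/19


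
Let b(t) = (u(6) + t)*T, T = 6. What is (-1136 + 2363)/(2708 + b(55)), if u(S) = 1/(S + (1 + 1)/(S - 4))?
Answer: 8589/21272 ≈ 0.40377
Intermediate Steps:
u(S) = 1/(S + 2/(-4 + S))
b(t) = 6/7 + 6*t (b(t) = ((-4 + 6)/(2 + 6² - 4*6) + t)*6 = (2/(2 + 36 - 24) + t)*6 = (2/14 + t)*6 = ((1/14)*2 + t)*6 = (⅐ + t)*6 = 6/7 + 6*t)
(-1136 + 2363)/(2708 + b(55)) = (-1136 + 2363)/(2708 + (6/7 + 6*55)) = 1227/(2708 + (6/7 + 330)) = 1227/(2708 + 2316/7) = 1227/(21272/7) = 1227*(7/21272) = 8589/21272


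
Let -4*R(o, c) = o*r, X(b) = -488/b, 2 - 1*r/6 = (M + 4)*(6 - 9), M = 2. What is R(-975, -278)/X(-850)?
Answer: 6215625/122 ≈ 50948.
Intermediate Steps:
r = 120 (r = 12 - 6*(2 + 4)*(6 - 9) = 12 - 36*(-3) = 12 - 6*(-18) = 12 + 108 = 120)
R(o, c) = -30*o (R(o, c) = -o*120/4 = -30*o)
R(-975, -278)/X(-850) = (-30*(-975))/((-488/(-850))) = 29250/((-488*(-1/850))) = 29250/(244/425) = 29250*(425/244) = 6215625/122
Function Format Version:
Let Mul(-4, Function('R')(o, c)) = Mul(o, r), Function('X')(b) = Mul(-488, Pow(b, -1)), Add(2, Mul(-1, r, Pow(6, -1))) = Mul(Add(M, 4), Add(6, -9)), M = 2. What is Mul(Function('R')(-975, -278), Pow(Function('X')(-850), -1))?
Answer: Rational(6215625, 122) ≈ 50948.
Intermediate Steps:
r = 120 (r = Add(12, Mul(-6, Mul(Add(2, 4), Add(6, -9)))) = Add(12, Mul(-6, Mul(6, -3))) = Add(12, Mul(-6, -18)) = Add(12, 108) = 120)
Function('R')(o, c) = Mul(-30, o) (Function('R')(o, c) = Mul(Rational(-1, 4), Mul(o, 120)) = Mul(Rational(-1, 4), Mul(120, o)) = Mul(-30, o))
Mul(Function('R')(-975, -278), Pow(Function('X')(-850), -1)) = Mul(Mul(-30, -975), Pow(Mul(-488, Pow(-850, -1)), -1)) = Mul(29250, Pow(Mul(-488, Rational(-1, 850)), -1)) = Mul(29250, Pow(Rational(244, 425), -1)) = Mul(29250, Rational(425, 244)) = Rational(6215625, 122)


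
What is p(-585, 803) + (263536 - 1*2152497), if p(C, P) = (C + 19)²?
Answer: -1568605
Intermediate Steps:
p(C, P) = (19 + C)²
p(-585, 803) + (263536 - 1*2152497) = (19 - 585)² + (263536 - 1*2152497) = (-566)² + (263536 - 2152497) = 320356 - 1888961 = -1568605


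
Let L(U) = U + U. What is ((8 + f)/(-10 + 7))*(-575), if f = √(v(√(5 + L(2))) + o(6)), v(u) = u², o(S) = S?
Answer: 4600/3 + 575*√15/3 ≈ 2275.7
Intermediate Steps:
L(U) = 2*U
f = √15 (f = √((√(5 + 2*2))² + 6) = √((√(5 + 4))² + 6) = √((√9)² + 6) = √(3² + 6) = √(9 + 6) = √15 ≈ 3.8730)
((8 + f)/(-10 + 7))*(-575) = ((8 + √15)/(-10 + 7))*(-575) = ((8 + √15)/(-3))*(-575) = ((8 + √15)*(-⅓))*(-575) = (-8/3 - √15/3)*(-575) = 4600/3 + 575*√15/3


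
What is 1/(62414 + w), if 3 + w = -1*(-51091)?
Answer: 1/113502 ≈ 8.8104e-6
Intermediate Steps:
w = 51088 (w = -3 - 1*(-51091) = -3 + 51091 = 51088)
1/(62414 + w) = 1/(62414 + 51088) = 1/113502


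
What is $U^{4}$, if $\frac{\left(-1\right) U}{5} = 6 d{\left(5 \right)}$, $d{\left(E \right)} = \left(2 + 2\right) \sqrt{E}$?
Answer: $5184000000$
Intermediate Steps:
$d{\left(E \right)} = 4 \sqrt{E}$
$U = - 120 \sqrt{5}$ ($U = - 5 \cdot 6 \cdot 4 \sqrt{5} = - 5 \cdot 24 \sqrt{5} = - 120 \sqrt{5} \approx -268.33$)
$U^{4} = \left(- 120 \sqrt{5}\right)^{4} = 5184000000$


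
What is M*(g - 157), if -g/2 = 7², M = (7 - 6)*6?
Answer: -1530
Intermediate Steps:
M = 6 (M = 1*6 = 6)
g = -98 (g = -2*7² = -2*49 = -98)
M*(g - 157) = 6*(-98 - 157) = 6*(-255) = -1530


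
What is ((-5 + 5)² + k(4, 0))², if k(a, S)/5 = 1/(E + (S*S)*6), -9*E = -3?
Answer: 225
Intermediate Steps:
E = ⅓ (E = -⅑*(-3) = ⅓ ≈ 0.33333)
k(a, S) = 5/(⅓ + 6*S²) (k(a, S) = 5/(⅓ + (S*S)*6) = 5/(⅓ + S²*6) = 5/(⅓ + 6*S²))
((-5 + 5)² + k(4, 0))² = ((-5 + 5)² + 15/(1 + 18*0²))² = (0² + 15/(1 + 18*0))² = (0 + 15/(1 + 0))² = (0 + 15/1)² = (0 + 15*1)² = (0 + 15)² = 15² = 225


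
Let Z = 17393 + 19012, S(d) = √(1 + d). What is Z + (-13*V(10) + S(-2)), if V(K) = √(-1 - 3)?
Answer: 36405 - 25*I ≈ 36405.0 - 25.0*I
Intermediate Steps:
V(K) = 2*I (V(K) = √(-4) = 2*I)
Z = 36405
Z + (-13*V(10) + S(-2)) = 36405 + (-26*I + √(1 - 2)) = 36405 + (-26*I + √(-1)) = 36405 + (-26*I + I) = 36405 - 25*I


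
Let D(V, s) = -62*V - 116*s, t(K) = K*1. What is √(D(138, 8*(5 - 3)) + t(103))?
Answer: 13*I*√61 ≈ 101.53*I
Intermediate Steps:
t(K) = K
D(V, s) = -116*s - 62*V
√(D(138, 8*(5 - 3)) + t(103)) = √((-928*(5 - 3) - 62*138) + 103) = √((-928*2 - 8556) + 103) = √((-116*16 - 8556) + 103) = √((-1856 - 8556) + 103) = √(-10412 + 103) = √(-10309) = 13*I*√61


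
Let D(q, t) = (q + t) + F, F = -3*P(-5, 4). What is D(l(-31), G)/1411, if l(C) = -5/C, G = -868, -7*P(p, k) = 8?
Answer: -187577/306187 ≈ -0.61262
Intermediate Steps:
P(p, k) = -8/7 (P(p, k) = -⅐*8 = -8/7)
F = 24/7 (F = -3*(-8/7) = 24/7 ≈ 3.4286)
D(q, t) = 24/7 + q + t (D(q, t) = (q + t) + 24/7 = 24/7 + q + t)
D(l(-31), G)/1411 = (24/7 - 5/(-31) - 868)/1411 = (24/7 - 5*(-1/31) - 868)*(1/1411) = (24/7 + 5/31 - 868)*(1/1411) = -187577/217*1/1411 = -187577/306187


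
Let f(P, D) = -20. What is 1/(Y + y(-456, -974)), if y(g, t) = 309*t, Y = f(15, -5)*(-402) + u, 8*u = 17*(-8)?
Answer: -1/292943 ≈ -3.4136e-6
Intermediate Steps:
u = -17 (u = (17*(-8))/8 = (1/8)*(-136) = -17)
Y = 8023 (Y = -20*(-402) - 17 = 8040 - 17 = 8023)
1/(Y + y(-456, -974)) = 1/(8023 + 309*(-974)) = 1/(8023 - 300966) = 1/(-292943) = -1/292943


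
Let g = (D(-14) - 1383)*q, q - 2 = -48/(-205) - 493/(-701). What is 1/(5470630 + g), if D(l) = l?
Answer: 143705/785567178319 ≈ 1.8293e-7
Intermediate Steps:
q = 422123/143705 (q = 2 + (-48/(-205) - 493/(-701)) = 2 + (-48*(-1/205) - 493*(-1/701)) = 2 + (48/205 + 493/701) = 2 + 134713/143705 = 422123/143705 ≈ 2.9374)
g = -589705831/143705 (g = (-14 - 1383)*(422123/143705) = -1397*422123/143705 = -589705831/143705 ≈ -4103.6)
1/(5470630 + g) = 1/(5470630 - 589705831/143705) = 1/(785567178319/143705) = 143705/785567178319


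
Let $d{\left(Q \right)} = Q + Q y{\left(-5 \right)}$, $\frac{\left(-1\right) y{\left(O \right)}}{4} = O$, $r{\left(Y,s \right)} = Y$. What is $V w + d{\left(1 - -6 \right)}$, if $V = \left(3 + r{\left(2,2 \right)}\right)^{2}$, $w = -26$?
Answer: $-503$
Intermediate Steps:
$y{\left(O \right)} = - 4 O$
$d{\left(Q \right)} = 21 Q$ ($d{\left(Q \right)} = Q + Q \left(\left(-4\right) \left(-5\right)\right) = Q + Q 20 = Q + 20 Q = 21 Q$)
$V = 25$ ($V = \left(3 + 2\right)^{2} = 5^{2} = 25$)
$V w + d{\left(1 - -6 \right)} = 25 \left(-26\right) + 21 \left(1 - -6\right) = -650 + 21 \left(1 + 6\right) = -650 + 21 \cdot 7 = -650 + 147 = -503$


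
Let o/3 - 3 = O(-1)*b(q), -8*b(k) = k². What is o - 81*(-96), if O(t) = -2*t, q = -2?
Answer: 7782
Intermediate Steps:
b(k) = -k²/8
o = 6 (o = 9 + 3*((-2*(-1))*(-⅛*(-2)²)) = 9 + 3*(2*(-⅛*4)) = 9 + 3*(2*(-½)) = 9 + 3*(-1) = 9 - 3 = 6)
o - 81*(-96) = 6 - 81*(-96) = 6 + 7776 = 7782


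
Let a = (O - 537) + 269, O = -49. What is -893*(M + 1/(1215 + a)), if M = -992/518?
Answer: 397518057/232582 ≈ 1709.2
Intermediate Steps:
M = -496/259 (M = -992*1/518 = -496/259 ≈ -1.9151)
a = -317 (a = (-49 - 537) + 269 = -586 + 269 = -317)
-893*(M + 1/(1215 + a)) = -893*(-496/259 + 1/(1215 - 317)) = -893*(-496/259 + 1/898) = -893*(-445149/232582) = 397518057/232582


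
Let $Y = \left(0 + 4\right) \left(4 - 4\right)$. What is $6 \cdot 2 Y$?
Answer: $0$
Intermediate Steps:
$Y = 0$ ($Y = 4 \cdot 0 = 0$)
$6 \cdot 2 Y = 6 \cdot 2 \cdot 0 = 12 \cdot 0 = 0$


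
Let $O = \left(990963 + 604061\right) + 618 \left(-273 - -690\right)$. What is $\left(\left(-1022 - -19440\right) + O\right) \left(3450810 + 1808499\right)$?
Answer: $9840945516732$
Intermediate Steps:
$O = 1852730$ ($O = 1595024 + 618 \left(-273 + 690\right) = 1595024 + 618 \cdot 417 = 1595024 + 257706 = 1852730$)
$\left(\left(-1022 - -19440\right) + O\right) \left(3450810 + 1808499\right) = \left(\left(-1022 - -19440\right) + 1852730\right) \left(3450810 + 1808499\right) = \left(\left(-1022 + 19440\right) + 1852730\right) 5259309 = \left(18418 + 1852730\right) 5259309 = 1871148 \cdot 5259309 = 9840945516732$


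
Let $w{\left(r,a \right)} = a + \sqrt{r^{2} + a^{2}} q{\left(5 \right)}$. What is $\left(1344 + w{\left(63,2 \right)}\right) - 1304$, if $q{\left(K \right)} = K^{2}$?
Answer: $42 + 25 \sqrt{3973} \approx 1617.8$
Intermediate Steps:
$w{\left(r,a \right)} = a + 25 \sqrt{a^{2} + r^{2}}$ ($w{\left(r,a \right)} = a + \sqrt{r^{2} + a^{2}} \cdot 5^{2} = a + \sqrt{a^{2} + r^{2}} \cdot 25 = a + 25 \sqrt{a^{2} + r^{2}}$)
$\left(1344 + w{\left(63,2 \right)}\right) - 1304 = \left(1344 + \left(2 + 25 \sqrt{2^{2} + 63^{2}}\right)\right) - 1304 = \left(1344 + \left(2 + 25 \sqrt{4 + 3969}\right)\right) - 1304 = \left(1344 + \left(2 + 25 \sqrt{3973}\right)\right) - 1304 = \left(1346 + 25 \sqrt{3973}\right) - 1304 = 42 + 25 \sqrt{3973}$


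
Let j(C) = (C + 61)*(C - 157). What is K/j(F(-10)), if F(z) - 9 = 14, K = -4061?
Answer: 4061/11256 ≈ 0.36079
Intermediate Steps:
F(z) = 23 (F(z) = 9 + 14 = 23)
j(C) = (-157 + C)*(61 + C) (j(C) = (61 + C)*(-157 + C) = (-157 + C)*(61 + C))
K/j(F(-10)) = -4061/(-9577 + 23² - 96*23) = -4061/(-9577 + 529 - 2208) = -4061/(-11256) = -4061*(-1/11256) = 4061/11256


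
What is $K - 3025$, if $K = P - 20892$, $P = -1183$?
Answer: $-25100$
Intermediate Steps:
$K = -22075$ ($K = -1183 - 20892 = -22075$)
$K - 3025 = -22075 - 3025 = -25100$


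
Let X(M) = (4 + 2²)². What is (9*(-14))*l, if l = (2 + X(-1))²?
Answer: -548856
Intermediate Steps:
X(M) = 64 (X(M) = (4 + 4)² = 8² = 64)
l = 4356 (l = (2 + 64)² = 66² = 4356)
(9*(-14))*l = (9*(-14))*4356 = -126*4356 = -548856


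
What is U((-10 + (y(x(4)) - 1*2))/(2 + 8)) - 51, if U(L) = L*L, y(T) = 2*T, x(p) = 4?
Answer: -1271/25 ≈ -50.840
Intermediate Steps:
U(L) = L**2
U((-10 + (y(x(4)) - 1*2))/(2 + 8)) - 51 = ((-10 + (2*4 - 1*2))/(2 + 8))**2 - 51 = ((-10 + (8 - 2))/10)**2 - 51 = ((-10 + 6)*(1/10))**2 - 51 = (-4*1/10)**2 - 51 = (-2/5)**2 - 51 = 4/25 - 51 = -1271/25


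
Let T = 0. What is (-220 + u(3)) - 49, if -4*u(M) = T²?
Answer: -269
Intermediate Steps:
u(M) = 0 (u(M) = -¼*0² = -¼*0 = 0)
(-220 + u(3)) - 49 = (-220 + 0) - 49 = -220 - 49 = -269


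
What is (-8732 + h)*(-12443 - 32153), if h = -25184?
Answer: 1512517936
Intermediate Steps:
(-8732 + h)*(-12443 - 32153) = (-8732 - 25184)*(-12443 - 32153) = -33916*(-44596) = 1512517936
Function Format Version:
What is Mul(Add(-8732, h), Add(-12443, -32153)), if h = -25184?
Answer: 1512517936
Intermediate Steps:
Mul(Add(-8732, h), Add(-12443, -32153)) = Mul(Add(-8732, -25184), Add(-12443, -32153)) = Mul(-33916, -44596) = 1512517936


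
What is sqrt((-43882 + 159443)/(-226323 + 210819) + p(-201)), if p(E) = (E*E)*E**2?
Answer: sqrt(24521767163985567)/3876 ≈ 40401.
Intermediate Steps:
p(E) = E**4 (p(E) = E**2*E**2 = E**4)
sqrt((-43882 + 159443)/(-226323 + 210819) + p(-201)) = sqrt((-43882 + 159443)/(-226323 + 210819) + (-201)**4) = sqrt(115561/(-15504) + 1632240801) = sqrt(115561*(-1/15504) + 1632240801) = sqrt(-115561/15504 + 1632240801) = sqrt(25306261263143/15504) = sqrt(24521767163985567)/3876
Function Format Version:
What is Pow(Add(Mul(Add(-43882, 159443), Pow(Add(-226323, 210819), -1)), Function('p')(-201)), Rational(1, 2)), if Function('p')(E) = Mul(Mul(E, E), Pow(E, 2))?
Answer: Mul(Rational(1, 3876), Pow(24521767163985567, Rational(1, 2))) ≈ 40401.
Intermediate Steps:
Function('p')(E) = Pow(E, 4) (Function('p')(E) = Mul(Pow(E, 2), Pow(E, 2)) = Pow(E, 4))
Pow(Add(Mul(Add(-43882, 159443), Pow(Add(-226323, 210819), -1)), Function('p')(-201)), Rational(1, 2)) = Pow(Add(Mul(Add(-43882, 159443), Pow(Add(-226323, 210819), -1)), Pow(-201, 4)), Rational(1, 2)) = Pow(Add(Mul(115561, Pow(-15504, -1)), 1632240801), Rational(1, 2)) = Pow(Add(Mul(115561, Rational(-1, 15504)), 1632240801), Rational(1, 2)) = Pow(Add(Rational(-115561, 15504), 1632240801), Rational(1, 2)) = Pow(Rational(25306261263143, 15504), Rational(1, 2)) = Mul(Rational(1, 3876), Pow(24521767163985567, Rational(1, 2)))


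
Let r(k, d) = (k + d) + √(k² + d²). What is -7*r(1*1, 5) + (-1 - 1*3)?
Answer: -46 - 7*√26 ≈ -81.693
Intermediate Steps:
r(k, d) = d + k + √(d² + k²) (r(k, d) = (d + k) + √(d² + k²) = d + k + √(d² + k²))
-7*r(1*1, 5) + (-1 - 1*3) = -7*(5 + 1*1 + √(5² + (1*1)²)) + (-1 - 1*3) = -7*(5 + 1 + √(25 + 1²)) + (-1 - 3) = -7*(5 + 1 + √(25 + 1)) - 4 = -7*(5 + 1 + √26) - 4 = -7*(6 + √26) - 4 = (-42 - 7*√26) - 4 = -46 - 7*√26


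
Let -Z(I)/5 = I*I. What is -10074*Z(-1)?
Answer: 50370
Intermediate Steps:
Z(I) = -5*I² (Z(I) = -5*I*I = -5*I²)
-10074*Z(-1) = -10074*(-5*(-1)²) = -10074*(-5*1) = -10074*(-5) = -146*(-345) = 50370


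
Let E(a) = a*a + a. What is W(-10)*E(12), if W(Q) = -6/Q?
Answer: 468/5 ≈ 93.600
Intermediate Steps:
E(a) = a + a**2 (E(a) = a**2 + a = a + a**2)
W(-10)*E(12) = (-6/(-10))*(12*(1 + 12)) = (-6*(-1/10))*(12*13) = (3/5)*156 = 468/5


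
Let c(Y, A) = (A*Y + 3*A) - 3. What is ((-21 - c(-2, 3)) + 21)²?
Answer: 0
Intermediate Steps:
c(Y, A) = -3 + 3*A + A*Y (c(Y, A) = (3*A + A*Y) - 3 = -3 + 3*A + A*Y)
((-21 - c(-2, 3)) + 21)² = ((-21 - (-3 + 3*3 + 3*(-2))) + 21)² = ((-21 - (-3 + 9 - 6)) + 21)² = ((-21 - 1*0) + 21)² = ((-21 + 0) + 21)² = (-21 + 21)² = 0² = 0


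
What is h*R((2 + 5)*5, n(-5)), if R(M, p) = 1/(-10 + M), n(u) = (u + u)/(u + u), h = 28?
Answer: 28/25 ≈ 1.1200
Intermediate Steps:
n(u) = 1 (n(u) = (2*u)/((2*u)) = (2*u)*(1/(2*u)) = 1)
h*R((2 + 5)*5, n(-5)) = 28/(-10 + (2 + 5)*5) = 28/(-10 + 7*5) = 28/(-10 + 35) = 28/25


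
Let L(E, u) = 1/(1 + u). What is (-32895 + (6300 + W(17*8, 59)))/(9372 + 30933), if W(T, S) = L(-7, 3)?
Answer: -106379/161220 ≈ -0.65984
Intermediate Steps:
W(T, S) = ¼ (W(T, S) = 1/(1 + 3) = 1/4 = ¼)
(-32895 + (6300 + W(17*8, 59)))/(9372 + 30933) = (-32895 + (6300 + ¼))/(9372 + 30933) = (-32895 + 25201/4)/40305 = -106379/4*1/40305 = -106379/161220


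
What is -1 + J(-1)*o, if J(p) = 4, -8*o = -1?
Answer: -½ ≈ -0.50000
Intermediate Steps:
o = ⅛ (o = -⅛*(-1) = ⅛ ≈ 0.12500)
-1 + J(-1)*o = -1 + 4*(⅛) = -1 + ½ = -½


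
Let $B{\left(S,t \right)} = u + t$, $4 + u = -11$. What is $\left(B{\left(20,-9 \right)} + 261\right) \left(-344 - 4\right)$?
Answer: $-82476$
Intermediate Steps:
$u = -15$ ($u = -4 - 11 = -15$)
$B{\left(S,t \right)} = -15 + t$
$\left(B{\left(20,-9 \right)} + 261\right) \left(-344 - 4\right) = \left(\left(-15 - 9\right) + 261\right) \left(-344 - 4\right) = \left(-24 + 261\right) \left(-344 + \left(-38 + 34\right)\right) = 237 \left(-344 - 4\right) = 237 \left(-348\right) = -82476$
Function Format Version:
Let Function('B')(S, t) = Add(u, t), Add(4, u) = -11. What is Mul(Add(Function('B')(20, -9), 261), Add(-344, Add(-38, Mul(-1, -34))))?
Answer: -82476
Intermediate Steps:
u = -15 (u = Add(-4, -11) = -15)
Function('B')(S, t) = Add(-15, t)
Mul(Add(Function('B')(20, -9), 261), Add(-344, Add(-38, Mul(-1, -34)))) = Mul(Add(Add(-15, -9), 261), Add(-344, Add(-38, Mul(-1, -34)))) = Mul(Add(-24, 261), Add(-344, Add(-38, 34))) = Mul(237, Add(-344, -4)) = Mul(237, -348) = -82476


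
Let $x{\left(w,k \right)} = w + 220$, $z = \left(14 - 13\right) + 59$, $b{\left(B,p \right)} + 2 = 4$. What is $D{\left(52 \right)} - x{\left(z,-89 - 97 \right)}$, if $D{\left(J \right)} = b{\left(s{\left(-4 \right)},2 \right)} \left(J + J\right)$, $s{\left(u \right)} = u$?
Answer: $-72$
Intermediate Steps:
$b{\left(B,p \right)} = 2$ ($b{\left(B,p \right)} = -2 + 4 = 2$)
$D{\left(J \right)} = 4 J$ ($D{\left(J \right)} = 2 \left(J + J\right) = 2 \cdot 2 J = 4 J$)
$z = 60$ ($z = 1 + 59 = 60$)
$x{\left(w,k \right)} = 220 + w$
$D{\left(52 \right)} - x{\left(z,-89 - 97 \right)} = 4 \cdot 52 - \left(220 + 60\right) = 208 - 280 = -72$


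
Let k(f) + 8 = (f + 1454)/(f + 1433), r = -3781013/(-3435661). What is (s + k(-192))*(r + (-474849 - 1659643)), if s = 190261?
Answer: -1731451093610452371765/4263655301 ≈ -4.0610e+11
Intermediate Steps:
r = 3781013/3435661 (r = -3781013*(-1/3435661) = 3781013/3435661 ≈ 1.1005)
k(f) = -8 + (1454 + f)/(1433 + f) (k(f) = -8 + (f + 1454)/(f + 1433) = -8 + (1454 + f)/(1433 + f))
(s + k(-192))*(r + (-474849 - 1659643)) = (190261 + 7*(-1430 - 1*(-192))/(1433 - 192))*(3781013/3435661 + (-474849 - 1659643)) = (190261 + 7*(-1430 + 192)/1241)*(3781013/3435661 - 2134492) = (190261 + 7*(1/1241)*(-1238))*(-7333387138199/3435661) = (190261 - 8666/1241)*(-7333387138199/3435661) = (236105235/1241)*(-7333387138199/3435661) = -1731451093610452371765/4263655301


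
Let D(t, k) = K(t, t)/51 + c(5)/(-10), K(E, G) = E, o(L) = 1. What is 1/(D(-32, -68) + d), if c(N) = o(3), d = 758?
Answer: 510/386209 ≈ 0.0013205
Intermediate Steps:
c(N) = 1
D(t, k) = -⅒ + t/51 (D(t, k) = t/51 + 1/(-10) = t*(1/51) + 1*(-⅒) = t/51 - ⅒ = -⅒ + t/51)
1/(D(-32, -68) + d) = 1/((-⅒ + (1/51)*(-32)) + 758) = 1/((-⅒ - 32/51) + 758) = 1/(-371/510 + 758) = 1/(386209/510) = 510/386209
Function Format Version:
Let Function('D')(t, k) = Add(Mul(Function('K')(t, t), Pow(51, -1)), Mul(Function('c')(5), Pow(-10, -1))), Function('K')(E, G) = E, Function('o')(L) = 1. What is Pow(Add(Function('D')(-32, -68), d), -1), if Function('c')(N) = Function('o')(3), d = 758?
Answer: Rational(510, 386209) ≈ 0.0013205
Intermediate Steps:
Function('c')(N) = 1
Function('D')(t, k) = Add(Rational(-1, 10), Mul(Rational(1, 51), t)) (Function('D')(t, k) = Add(Mul(t, Pow(51, -1)), Mul(1, Pow(-10, -1))) = Add(Mul(t, Rational(1, 51)), Mul(1, Rational(-1, 10))) = Add(Mul(Rational(1, 51), t), Rational(-1, 10)) = Add(Rational(-1, 10), Mul(Rational(1, 51), t)))
Pow(Add(Function('D')(-32, -68), d), -1) = Pow(Add(Add(Rational(-1, 10), Mul(Rational(1, 51), -32)), 758), -1) = Pow(Add(Add(Rational(-1, 10), Rational(-32, 51)), 758), -1) = Pow(Add(Rational(-371, 510), 758), -1) = Pow(Rational(386209, 510), -1) = Rational(510, 386209)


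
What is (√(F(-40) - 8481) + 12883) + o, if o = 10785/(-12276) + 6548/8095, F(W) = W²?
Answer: 426743718311/33124740 + I*√6881 ≈ 12883.0 + 82.952*I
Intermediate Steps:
o = -2307109/33124740 (o = 10785*(-1/12276) + 6548*(1/8095) = -3595/4092 + 6548/8095 = -2307109/33124740 ≈ -0.069649)
(√(F(-40) - 8481) + 12883) + o = (√((-40)² - 8481) + 12883) - 2307109/33124740 = (√(1600 - 8481) + 12883) - 2307109/33124740 = (√(-6881) + 12883) - 2307109/33124740 = (I*√6881 + 12883) - 2307109/33124740 = (12883 + I*√6881) - 2307109/33124740 = 426743718311/33124740 + I*√6881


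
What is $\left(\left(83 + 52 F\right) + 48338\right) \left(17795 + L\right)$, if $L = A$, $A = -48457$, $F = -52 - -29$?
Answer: $-1448012950$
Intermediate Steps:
$F = -23$ ($F = -52 + 29 = -23$)
$L = -48457$
$\left(\left(83 + 52 F\right) + 48338\right) \left(17795 + L\right) = \left(\left(83 + 52 \left(-23\right)\right) + 48338\right) \left(17795 - 48457\right) = \left(\left(83 - 1196\right) + 48338\right) \left(-30662\right) = \left(-1113 + 48338\right) \left(-30662\right) = 47225 \left(-30662\right) = -1448012950$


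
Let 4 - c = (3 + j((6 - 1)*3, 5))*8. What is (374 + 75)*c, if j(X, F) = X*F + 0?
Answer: -278380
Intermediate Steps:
j(X, F) = F*X (j(X, F) = F*X + 0 = F*X)
c = -620 (c = 4 - (3 + 5*((6 - 1)*3))*8 = 4 - (3 + 5*(5*3))*8 = 4 - (3 + 5*15)*8 = 4 - (3 + 75)*8 = 4 - 78*8 = 4 - 1*624 = 4 - 624 = -620)
(374 + 75)*c = (374 + 75)*(-620) = 449*(-620) = -278380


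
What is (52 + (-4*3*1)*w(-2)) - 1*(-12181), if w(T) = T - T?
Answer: 12233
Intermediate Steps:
w(T) = 0
(52 + (-4*3*1)*w(-2)) - 1*(-12181) = (52 + (-4*3*1)*0) - 1*(-12181) = (52 - 12*1*0) + 12181 = (52 - 12*0) + 12181 = (52 + 0) + 12181 = 52 + 12181 = 12233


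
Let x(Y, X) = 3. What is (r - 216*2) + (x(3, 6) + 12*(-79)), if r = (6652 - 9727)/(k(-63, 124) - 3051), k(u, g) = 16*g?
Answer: -1466184/1067 ≈ -1374.1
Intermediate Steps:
r = 3075/1067 (r = (6652 - 9727)/(16*124 - 3051) = -3075/(1984 - 3051) = -3075/(-1067) = -3075*(-1/1067) = 3075/1067 ≈ 2.8819)
(r - 216*2) + (x(3, 6) + 12*(-79)) = (3075/1067 - 216*2) + (3 + 12*(-79)) = (3075/1067 - 432) + (3 - 948) = -457869/1067 - 945 = -1466184/1067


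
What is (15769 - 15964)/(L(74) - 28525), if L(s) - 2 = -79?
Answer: 65/9534 ≈ 0.0068177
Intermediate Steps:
L(s) = -77 (L(s) = 2 - 79 = -77)
(15769 - 15964)/(L(74) - 28525) = (15769 - 15964)/(-77 - 28525) = -195/(-28602) = -195*(-1/28602) = 65/9534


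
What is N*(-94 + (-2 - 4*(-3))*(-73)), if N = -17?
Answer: 14008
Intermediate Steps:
N*(-94 + (-2 - 4*(-3))*(-73)) = -17*(-94 + (-2 - 4*(-3))*(-73)) = -17*(-94 + (-2 + 12)*(-73)) = -17*(-94 + 10*(-73)) = -17*(-94 - 730) = -17*(-824) = 14008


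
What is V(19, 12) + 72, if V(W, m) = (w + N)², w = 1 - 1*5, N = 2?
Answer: 76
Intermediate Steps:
w = -4 (w = 1 - 5 = -4)
V(W, m) = 4 (V(W, m) = (-4 + 2)² = (-2)² = 4)
V(19, 12) + 72 = 4 + 72 = 76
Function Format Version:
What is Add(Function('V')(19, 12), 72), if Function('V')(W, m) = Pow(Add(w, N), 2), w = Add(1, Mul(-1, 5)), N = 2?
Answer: 76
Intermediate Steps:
w = -4 (w = Add(1, -5) = -4)
Function('V')(W, m) = 4 (Function('V')(W, m) = Pow(Add(-4, 2), 2) = Pow(-2, 2) = 4)
Add(Function('V')(19, 12), 72) = Add(4, 72) = 76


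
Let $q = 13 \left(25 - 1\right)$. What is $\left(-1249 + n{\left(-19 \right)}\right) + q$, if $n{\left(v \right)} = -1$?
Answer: $-938$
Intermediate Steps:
$q = 312$ ($q = 13 \cdot 24 = 312$)
$\left(-1249 + n{\left(-19 \right)}\right) + q = \left(-1249 - 1\right) + 312 = -1250 + 312 = -938$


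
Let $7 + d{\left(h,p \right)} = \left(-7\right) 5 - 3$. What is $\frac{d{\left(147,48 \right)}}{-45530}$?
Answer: $\frac{9}{9106} \approx 0.00098836$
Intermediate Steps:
$d{\left(h,p \right)} = -45$ ($d{\left(h,p \right)} = -7 - 38 = -45$)
$\frac{d{\left(147,48 \right)}}{-45530} = - \frac{45}{-45530} = \left(-45\right) \left(- \frac{1}{45530}\right) = \frac{9}{9106}$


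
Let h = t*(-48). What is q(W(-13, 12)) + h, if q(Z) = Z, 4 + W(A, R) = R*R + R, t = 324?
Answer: -15400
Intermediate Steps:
W(A, R) = -4 + R + R² (W(A, R) = -4 + (R*R + R) = -4 + (R² + R) = -4 + (R + R²) = -4 + R + R²)
h = -15552 (h = 324*(-48) = -15552)
q(W(-13, 12)) + h = (-4 + 12 + 12²) - 15552 = (-4 + 12 + 144) - 15552 = 152 - 15552 = -15400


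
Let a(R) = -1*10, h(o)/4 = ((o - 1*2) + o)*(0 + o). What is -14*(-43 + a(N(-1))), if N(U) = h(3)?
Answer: 742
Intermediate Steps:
h(o) = 4*o*(-2 + 2*o) (h(o) = 4*(((o - 1*2) + o)*(0 + o)) = 4*(((o - 2) + o)*o) = 4*(((-2 + o) + o)*o) = 4*((-2 + 2*o)*o) = 4*(o*(-2 + 2*o)) = 4*o*(-2 + 2*o))
N(U) = 48 (N(U) = 8*3*(-1 + 3) = 8*3*2 = 48)
a(R) = -10
-14*(-43 + a(N(-1))) = -14*(-43 - 10) = -14*(-53) = 742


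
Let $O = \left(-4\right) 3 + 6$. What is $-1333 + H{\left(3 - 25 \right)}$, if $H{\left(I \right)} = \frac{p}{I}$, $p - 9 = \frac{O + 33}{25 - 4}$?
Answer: $- \frac{102677}{77} \approx -1333.5$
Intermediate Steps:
$O = -6$ ($O = -12 + 6 = -6$)
$p = \frac{72}{7}$ ($p = 9 + \frac{-6 + 33}{25 - 4} = 9 + \frac{27}{21} = 9 + 27 \cdot \frac{1}{21} = 9 + \frac{9}{7} = \frac{72}{7} \approx 10.286$)
$H{\left(I \right)} = \frac{72}{7 I}$
$-1333 + H{\left(3 - 25 \right)} = -1333 + \frac{72}{7 \left(3 - 25\right)} = -1333 + \frac{72}{7 \left(-22\right)} = -1333 + \frac{72}{7} \left(- \frac{1}{22}\right) = -1333 - \frac{36}{77} = - \frac{102677}{77}$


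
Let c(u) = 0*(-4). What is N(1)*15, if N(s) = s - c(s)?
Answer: 15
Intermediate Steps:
c(u) = 0
N(s) = s (N(s) = s - 1*0 = s + 0 = s)
N(1)*15 = 1*15 = 15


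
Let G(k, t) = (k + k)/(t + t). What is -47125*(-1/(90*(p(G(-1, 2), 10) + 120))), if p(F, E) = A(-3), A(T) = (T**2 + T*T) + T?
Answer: 1885/486 ≈ 3.8786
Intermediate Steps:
G(k, t) = k/t (G(k, t) = (2*k)/((2*t)) = (2*k)*(1/(2*t)) = k/t)
A(T) = T + 2*T**2 (A(T) = (T**2 + T**2) + T = 2*T**2 + T = T + 2*T**2)
p(F, E) = 15 (p(F, E) = -3*(1 + 2*(-3)) = -3*(1 - 6) = -3*(-5) = 15)
-47125*(-1/(90*(p(G(-1, 2), 10) + 120))) = -47125*(-1/(90*(15 + 120))) = -47125/(135*(-90)) = -47125/(-12150) = -47125*(-1/12150) = 1885/486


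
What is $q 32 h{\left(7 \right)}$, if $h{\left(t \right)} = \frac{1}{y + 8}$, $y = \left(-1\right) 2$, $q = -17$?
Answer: $- \frac{272}{3} \approx -90.667$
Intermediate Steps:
$y = -2$
$h{\left(t \right)} = \frac{1}{6}$ ($h{\left(t \right)} = \frac{1}{-2 + 8} = \frac{1}{6}$)
$q 32 h{\left(7 \right)} = \left(-17\right) 32 \cdot \frac{1}{6} = \left(-544\right) \frac{1}{6} = - \frac{272}{3}$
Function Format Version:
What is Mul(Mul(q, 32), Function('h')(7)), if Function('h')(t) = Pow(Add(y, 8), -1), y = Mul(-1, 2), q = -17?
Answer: Rational(-272, 3) ≈ -90.667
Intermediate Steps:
y = -2
Function('h')(t) = Rational(1, 6) (Function('h')(t) = Pow(Add(-2, 8), -1) = Pow(6, -1) = Rational(1, 6))
Mul(Mul(q, 32), Function('h')(7)) = Mul(Mul(-17, 32), Rational(1, 6)) = Mul(-544, Rational(1, 6)) = Rational(-272, 3)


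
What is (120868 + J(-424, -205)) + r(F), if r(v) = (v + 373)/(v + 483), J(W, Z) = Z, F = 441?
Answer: 5067883/42 ≈ 1.2066e+5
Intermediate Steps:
r(v) = (373 + v)/(483 + v)
(120868 + J(-424, -205)) + r(F) = (120868 - 205) + (373 + 441)/(483 + 441) = 120663 + 814/924 = 120663 + (1/924)*814 = 120663 + 37/42 = 5067883/42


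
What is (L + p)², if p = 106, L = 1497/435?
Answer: 251825161/21025 ≈ 11977.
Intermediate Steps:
L = 499/145 (L = 1497*(1/435) = 499/145 ≈ 3.4414)
(L + p)² = (499/145 + 106)² = (15869/145)² = 251825161/21025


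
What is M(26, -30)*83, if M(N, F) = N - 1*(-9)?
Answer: 2905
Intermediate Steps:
M(N, F) = 9 + N (M(N, F) = N + 9 = 9 + N)
M(26, -30)*83 = (9 + 26)*83 = 35*83 = 2905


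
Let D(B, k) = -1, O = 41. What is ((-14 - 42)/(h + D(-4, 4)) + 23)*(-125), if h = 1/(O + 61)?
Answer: -1004375/101 ≈ -9944.3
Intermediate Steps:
h = 1/102 (h = 1/(41 + 61) = 1/102 ≈ 0.0098039)
((-14 - 42)/(h + D(-4, 4)) + 23)*(-125) = ((-14 - 42)/(1/102 - 1) + 23)*(-125) = (-56/(-101/102) + 23)*(-125) = (-56*(-102/101) + 23)*(-125) = (5712/101 + 23)*(-125) = (8035/101)*(-125) = -1004375/101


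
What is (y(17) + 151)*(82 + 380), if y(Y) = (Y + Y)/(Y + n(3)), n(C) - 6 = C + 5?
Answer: 2178330/31 ≈ 70269.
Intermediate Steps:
n(C) = 11 + C (n(C) = 6 + (C + 5) = 6 + (5 + C) = 11 + C)
y(Y) = 2*Y/(14 + Y) (y(Y) = (Y + Y)/(Y + (11 + 3)) = (2*Y)/(Y + 14) = (2*Y)/(14 + Y) = 2*Y/(14 + Y))
(y(17) + 151)*(82 + 380) = (2*17/(14 + 17) + 151)*(82 + 380) = (2*17/31 + 151)*462 = (2*17*(1/31) + 151)*462 = (34/31 + 151)*462 = (4715/31)*462 = 2178330/31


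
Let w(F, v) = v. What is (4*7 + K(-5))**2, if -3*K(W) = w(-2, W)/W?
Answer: 6889/9 ≈ 765.44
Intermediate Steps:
K(W) = -1/3 (K(W) = -W/(3*W) = -1/3*1 = -1/3)
(4*7 + K(-5))**2 = (4*7 - 1/3)**2 = (28 - 1/3)**2 = (83/3)**2 = 6889/9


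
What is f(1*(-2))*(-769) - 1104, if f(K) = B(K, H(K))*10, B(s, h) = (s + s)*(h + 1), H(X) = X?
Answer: -31864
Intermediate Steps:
B(s, h) = 2*s*(1 + h) (B(s, h) = (2*s)*(1 + h) = 2*s*(1 + h))
f(K) = 20*K*(1 + K) (f(K) = (2*K*(1 + K))*10 = 20*K*(1 + K))
f(1*(-2))*(-769) - 1104 = (20*(1*(-2))*(1 + 1*(-2)))*(-769) - 1104 = (20*(-2)*(1 - 2))*(-769) - 1104 = (20*(-2)*(-1))*(-769) - 1104 = 40*(-769) - 1104 = -30760 - 1104 = -31864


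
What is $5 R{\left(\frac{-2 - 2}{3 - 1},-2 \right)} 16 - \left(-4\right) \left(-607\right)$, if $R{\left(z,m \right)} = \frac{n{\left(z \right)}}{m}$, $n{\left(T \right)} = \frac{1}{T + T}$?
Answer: $-2418$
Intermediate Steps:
$n{\left(T \right)} = \frac{1}{2 T}$
$R{\left(z,m \right)} = \frac{1}{2 m z}$ ($R{\left(z,m \right)} = \frac{\frac{1}{2} \frac{1}{z}}{m} = \frac{1}{2 m z}$)
$5 R{\left(\frac{-2 - 2}{3 - 1},-2 \right)} 16 - \left(-4\right) \left(-607\right) = 5 \frac{1}{2 \left(-2\right) \frac{-2 - 2}{3 - 1}} \cdot 16 - \left(-4\right) \left(-607\right) = 5 \cdot \frac{1}{2} \left(- \frac{1}{2}\right) \frac{1}{\left(-4\right) \frac{1}{2}} \cdot 16 - 2428 = 5 \cdot \frac{1}{2} \left(- \frac{1}{2}\right) \frac{1}{-2} \cdot 16 - 2428 = 5 \cdot \frac{1}{2} \left(- \frac{1}{2}\right) \left(- \frac{1}{2}\right) 16 - 2428 = 5 \cdot \frac{1}{8} \cdot 16 - 2428 = \frac{5}{8} \cdot 16 - 2428 = 10 - 2428 = -2418$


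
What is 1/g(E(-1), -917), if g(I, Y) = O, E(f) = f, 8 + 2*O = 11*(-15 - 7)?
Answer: -1/125 ≈ -0.0080000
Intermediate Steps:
O = -125 (O = -4 + (11*(-15 - 7))/2 = -4 + (11*(-22))/2 = -4 + (½)*(-242) = -4 - 121 = -125)
g(I, Y) = -125
1/g(E(-1), -917) = 1/(-125) = -1/125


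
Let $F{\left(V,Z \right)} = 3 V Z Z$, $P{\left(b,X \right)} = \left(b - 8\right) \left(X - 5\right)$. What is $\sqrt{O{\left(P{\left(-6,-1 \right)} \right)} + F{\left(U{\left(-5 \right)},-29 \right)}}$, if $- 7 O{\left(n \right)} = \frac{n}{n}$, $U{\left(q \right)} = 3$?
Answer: $\frac{\sqrt{370874}}{7} \approx 86.999$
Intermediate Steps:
$P{\left(b,X \right)} = \left(-8 + b\right) \left(-5 + X\right)$
$O{\left(n \right)} = - \frac{1}{7}$ ($O{\left(n \right)} = - \frac{n \frac{1}{n}}{7} = \left(- \frac{1}{7}\right) 1 = - \frac{1}{7}$)
$F{\left(V,Z \right)} = 3 V Z^{2}$ ($F{\left(V,Z \right)} = 3 V Z Z = 3 V Z^{2}$)
$\sqrt{O{\left(P{\left(-6,-1 \right)} \right)} + F{\left(U{\left(-5 \right)},-29 \right)}} = \sqrt{- \frac{1}{7} + 3 \cdot 3 \left(-29\right)^{2}} = \sqrt{- \frac{1}{7} + 3 \cdot 3 \cdot 841} = \sqrt{- \frac{1}{7} + 7569} = \sqrt{\frac{52982}{7}} = \frac{\sqrt{370874}}{7}$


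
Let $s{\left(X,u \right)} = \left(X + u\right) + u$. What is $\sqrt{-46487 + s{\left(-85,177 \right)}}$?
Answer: $i \sqrt{46218} \approx 214.98 i$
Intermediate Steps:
$s{\left(X,u \right)} = X + 2 u$
$\sqrt{-46487 + s{\left(-85,177 \right)}} = \sqrt{-46487 + \left(-85 + 2 \cdot 177\right)} = \sqrt{-46487 + \left(-85 + 354\right)} = \sqrt{-46487 + 269} = \sqrt{-46218} = i \sqrt{46218}$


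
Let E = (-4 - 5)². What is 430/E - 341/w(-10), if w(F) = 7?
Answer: -24611/567 ≈ -43.406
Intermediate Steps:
E = 81 (E = (-9)² = 81)
430/E - 341/w(-10) = 430/81 - 341/7 = -24611/567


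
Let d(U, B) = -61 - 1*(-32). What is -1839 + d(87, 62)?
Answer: -1868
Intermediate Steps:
d(U, B) = -29 (d(U, B) = -61 + 32 = -29)
-1839 + d(87, 62) = -1839 - 29 = -1868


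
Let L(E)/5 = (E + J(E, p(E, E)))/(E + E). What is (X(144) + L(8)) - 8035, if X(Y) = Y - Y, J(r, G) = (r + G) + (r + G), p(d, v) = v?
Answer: -16045/2 ≈ -8022.5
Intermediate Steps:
J(r, G) = 2*G + 2*r (J(r, G) = (G + r) + (G + r) = 2*G + 2*r)
L(E) = 25/2 (L(E) = 5*((E + (2*E + 2*E))/(E + E)) = 5*((E + 4*E)/((2*E))) = 5*((5*E)*(1/(2*E))) = 5*(5/2) = 25/2)
X(Y) = 0
(X(144) + L(8)) - 8035 = (0 + 25/2) - 8035 = 25/2 - 8035 = -16045/2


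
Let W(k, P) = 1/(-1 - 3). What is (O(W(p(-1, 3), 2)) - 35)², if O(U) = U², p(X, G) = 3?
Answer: 312481/256 ≈ 1220.6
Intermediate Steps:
W(k, P) = -¼ (W(k, P) = 1/(-4) = -¼)
(O(W(p(-1, 3), 2)) - 35)² = ((-¼)² - 35)² = (1/16 - 35)² = (-559/16)² = 312481/256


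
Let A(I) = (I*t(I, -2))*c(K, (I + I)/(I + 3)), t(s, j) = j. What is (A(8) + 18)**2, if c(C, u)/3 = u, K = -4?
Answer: 324900/121 ≈ 2685.1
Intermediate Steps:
c(C, u) = 3*u
A(I) = -12*I**2/(3 + I) (A(I) = (I*(-2))*(3*((I + I)/(I + 3))) = (-2*I)*(3*((2*I)/(3 + I))) = (-2*I)*(3*(2*I/(3 + I))) = (-2*I)*(6*I/(3 + I)) = -12*I**2/(3 + I))
(A(8) + 18)**2 = (-12*8**2/(3 + 8) + 18)**2 = (-12*64/11 + 18)**2 = (-12*64*1/11 + 18)**2 = (-768/11 + 18)**2 = (-570/11)**2 = 324900/121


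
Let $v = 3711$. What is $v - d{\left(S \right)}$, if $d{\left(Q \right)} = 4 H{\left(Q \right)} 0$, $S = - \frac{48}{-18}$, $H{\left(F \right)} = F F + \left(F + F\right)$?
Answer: $3711$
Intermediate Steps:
$H{\left(F \right)} = F^{2} + 2 F$
$S = \frac{8}{3}$ ($S = \left(-48\right) \left(- \frac{1}{18}\right) = \frac{8}{3} \approx 2.6667$)
$d{\left(Q \right)} = 0$ ($d{\left(Q \right)} = 4 Q \left(2 + Q\right) 0 = 0$)
$v - d{\left(S \right)} = 3711 - 0 = 3711 + 0 = 3711$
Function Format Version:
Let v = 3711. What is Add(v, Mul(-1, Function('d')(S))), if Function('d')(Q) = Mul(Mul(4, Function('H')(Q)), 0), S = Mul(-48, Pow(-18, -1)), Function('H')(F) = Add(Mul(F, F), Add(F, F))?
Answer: 3711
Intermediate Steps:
Function('H')(F) = Add(Pow(F, 2), Mul(2, F))
S = Rational(8, 3) (S = Mul(-48, Rational(-1, 18)) = Rational(8, 3) ≈ 2.6667)
Function('d')(Q) = 0 (Function('d')(Q) = Mul(Mul(4, Mul(Q, Add(2, Q))), 0) = Mul(Mul(4, Q, Add(2, Q)), 0) = 0)
Add(v, Mul(-1, Function('d')(S))) = Add(3711, Mul(-1, 0)) = Add(3711, 0) = 3711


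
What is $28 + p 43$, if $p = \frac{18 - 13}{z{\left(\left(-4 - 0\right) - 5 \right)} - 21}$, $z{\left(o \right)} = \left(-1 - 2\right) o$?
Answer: $\frac{383}{6} \approx 63.833$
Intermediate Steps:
$z{\left(o \right)} = - 3 o$
$p = \frac{5}{6}$ ($p = \frac{18 - 13}{- 3 \left(\left(-4 - 0\right) - 5\right) - 21} = \frac{5}{- 3 \left(\left(-4 + 0\right) - 5\right) - 21} = \frac{5}{- 3 \left(-4 - 5\right) - 21} = \frac{5}{\left(-3\right) \left(-9\right) - 21} = \frac{5}{27 - 21} = \frac{5}{6} \approx 0.83333$)
$28 + p 43 = 28 + \frac{5}{6} \cdot 43 = 28 + \frac{215}{6} = \frac{383}{6}$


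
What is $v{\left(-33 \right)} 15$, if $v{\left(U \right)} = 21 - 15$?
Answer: $90$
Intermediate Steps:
$v{\left(U \right)} = 6$
$v{\left(-33 \right)} 15 = 6 \cdot 15 = 90$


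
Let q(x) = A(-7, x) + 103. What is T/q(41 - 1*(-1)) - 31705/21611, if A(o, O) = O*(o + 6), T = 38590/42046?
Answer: -40241602870/27714011233 ≈ -1.4520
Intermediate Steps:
T = 19295/21023 (T = 38590*(1/42046) = 19295/21023 ≈ 0.91780)
A(o, O) = O*(6 + o)
q(x) = 103 - x (q(x) = x*(6 - 7) + 103 = x*(-1) + 103 = -x + 103 = 103 - x)
T/q(41 - 1*(-1)) - 31705/21611 = 19295/(21023*(103 - (41 - 1*(-1)))) - 31705/21611 = 19295/(21023*(103 - (41 + 1))) - 31705*1/21611 = 19295/(21023*(103 - 1*42)) - 31705/21611 = 19295/(21023*(103 - 42)) - 31705/21611 = (19295/21023)/61 - 31705/21611 = (19295/21023)*(1/61) - 31705/21611 = 19295/1282403 - 31705/21611 = -40241602870/27714011233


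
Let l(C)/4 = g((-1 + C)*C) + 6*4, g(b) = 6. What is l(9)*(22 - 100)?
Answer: -9360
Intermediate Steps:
l(C) = 120 (l(C) = 4*(6 + 6*4) = 4*(6 + 24) = 4*30 = 120)
l(9)*(22 - 100) = 120*(22 - 100) = 120*(-78) = -9360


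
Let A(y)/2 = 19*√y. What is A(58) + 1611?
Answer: 1611 + 38*√58 ≈ 1900.4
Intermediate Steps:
A(y) = 38*√y (A(y) = 2*(19*√y) = 38*√y)
A(58) + 1611 = 38*√58 + 1611 = 1611 + 38*√58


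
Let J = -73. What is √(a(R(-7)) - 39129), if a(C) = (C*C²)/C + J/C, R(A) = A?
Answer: I*√1914409/7 ≈ 197.66*I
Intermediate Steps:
a(C) = C² - 73/C (a(C) = (C*C²)/C - 73/C = C³/C - 73/C = C² - 73/C)
√(a(R(-7)) - 39129) = √((-73 + (-7)³)/(-7) - 39129) = √(-(-73 - 343)/7 - 39129) = √(-⅐*(-416) - 39129) = √(416/7 - 39129) = √(-273487/7) = I*√1914409/7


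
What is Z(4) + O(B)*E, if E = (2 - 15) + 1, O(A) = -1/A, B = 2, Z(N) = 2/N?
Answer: 13/2 ≈ 6.5000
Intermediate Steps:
E = -12 (E = -13 + 1 = -12)
Z(4) + O(B)*E = 2/4 - 1/2*(-12) = 2*(¼) - 1*½*(-12) = ½ - ½*(-12) = ½ + 6 = 13/2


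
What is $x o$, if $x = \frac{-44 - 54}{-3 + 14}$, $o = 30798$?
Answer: $- \frac{3018204}{11} \approx -2.7438 \cdot 10^{5}$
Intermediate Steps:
$x = - \frac{98}{11} \approx -8.9091$
$x o = \left(- \frac{98}{11}\right) 30798 = - \frac{3018204}{11}$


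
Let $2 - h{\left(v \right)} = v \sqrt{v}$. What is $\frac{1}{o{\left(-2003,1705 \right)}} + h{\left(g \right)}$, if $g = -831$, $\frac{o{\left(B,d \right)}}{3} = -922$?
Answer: $\frac{5531}{2766} + 831 i \sqrt{831} \approx 1.9996 + 23955.0 i$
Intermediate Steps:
$o{\left(B,d \right)} = -2766$ ($o{\left(B,d \right)} = 3 \left(-922\right) = -2766$)
$h{\left(v \right)} = 2 - v^{\frac{3}{2}}$ ($h{\left(v \right)} = 2 - v \sqrt{v} = 2 - v^{\frac{3}{2}}$)
$\frac{1}{o{\left(-2003,1705 \right)}} + h{\left(g \right)} = \frac{1}{-2766} + \left(2 - \left(-831\right)^{\frac{3}{2}}\right) = - \frac{1}{2766} + \left(2 - - 831 i \sqrt{831}\right) = - \frac{1}{2766} + \left(2 + 831 i \sqrt{831}\right) = \frac{5531}{2766} + 831 i \sqrt{831}$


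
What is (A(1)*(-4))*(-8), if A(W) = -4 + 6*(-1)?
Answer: -320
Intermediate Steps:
A(W) = -10 (A(W) = -4 - 6 = -10)
(A(1)*(-4))*(-8) = -10*(-4)*(-8) = 40*(-8) = -320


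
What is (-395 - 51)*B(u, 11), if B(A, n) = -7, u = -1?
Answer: 3122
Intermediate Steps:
(-395 - 51)*B(u, 11) = (-395 - 51)*(-7) = -446*(-7) = 3122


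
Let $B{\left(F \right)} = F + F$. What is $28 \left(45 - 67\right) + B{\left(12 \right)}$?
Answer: $-592$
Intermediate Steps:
$B{\left(F \right)} = 2 F$
$28 \left(45 - 67\right) + B{\left(12 \right)} = 28 \left(45 - 67\right) + 2 \cdot 12 = 28 \left(-22\right) + 24 = -616 + 24 = -592$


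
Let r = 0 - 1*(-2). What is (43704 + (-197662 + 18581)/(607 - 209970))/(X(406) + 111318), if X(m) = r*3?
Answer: 1307168519/3329589516 ≈ 0.39259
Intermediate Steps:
r = 2 (r = 0 + 2 = 2)
X(m) = 6 (X(m) = 2*3 = 6)
(43704 + (-197662 + 18581)/(607 - 209970))/(X(406) + 111318) = (43704 + (-197662 + 18581)/(607 - 209970))/(6 + 111318) = (43704 - 179081/(-209363))/111324 = (43704 - 179081*(-1/209363))*(1/111324) = (43704 + 25583/29909)*(1/111324) = (1307168519/29909)*(1/111324) = 1307168519/3329589516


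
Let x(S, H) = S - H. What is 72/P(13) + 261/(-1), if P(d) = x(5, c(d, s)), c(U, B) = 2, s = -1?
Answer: -237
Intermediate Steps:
P(d) = 3 (P(d) = 5 - 1*2 = 5 - 2 = 3)
72/P(13) + 261/(-1) = 72/3 + 261/(-1) = 72*(⅓) + 261*(-1) = 24 - 261 = -237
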